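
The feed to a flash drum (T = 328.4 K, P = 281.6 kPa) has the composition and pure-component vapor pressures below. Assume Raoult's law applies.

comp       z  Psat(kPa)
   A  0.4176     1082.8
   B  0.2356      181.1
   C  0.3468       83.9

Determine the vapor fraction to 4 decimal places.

Raoult's law: Kᵢ = Pᵢˢᵃᵗ/P = Pᵢˢᵃᵗ/281.6.
  K_A = 1082.8/281.6 = 3.845170, K_B = 181.1/281.6 = 0.643111, K_C = 83.9/281.6 = 0.297940
Material balance + equilibrium reduce to Σ zᵢ(Kᵢ−1)/(1+ψ(Kᵢ−1)) = 0.
Feasibility: ΣzᵢKᵢ = 1.8606, Σzᵢ/Kᵢ = 1.6389 — both > 1, two phases present.
Iterate (Newton) starting at ψ = 0.5:
  ψ = 0.5000: g = 0.01293, g' = -1.0263 → ψ = 0.5126
Converged at ψ = 0.5126.

ψ = 0.5126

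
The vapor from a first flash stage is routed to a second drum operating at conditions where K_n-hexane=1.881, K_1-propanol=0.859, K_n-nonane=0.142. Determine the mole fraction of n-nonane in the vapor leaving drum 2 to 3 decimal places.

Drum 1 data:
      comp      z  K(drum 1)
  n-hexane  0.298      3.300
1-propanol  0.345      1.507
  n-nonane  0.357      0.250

y_n-nonane (drum 2) = 0.035

Drum 1:
Let ψ₁ = V/F and solve Σ zᵢ(Kᵢ−1)/(1+ψ₁(Kᵢ−1)) = 0.
g(0) = ΣzᵢKᵢ − 1 = 0.593 and g(1) = 1 − Σzᵢ/Kᵢ = -0.747, so a root lies in (0, 1).
Newton iteration, ψ₁⁰ = 0.5:
  ψ₁ = 0.500: g = 0.0299, g' = -0.912 → ψ₁ = 0.533
Converged at ψ₁ = 0.533.
Drum-1 compositions:
  n-hexane: x = 0.134, y = 0.442
  1-propanol: x = 0.272, y = 0.409
  n-nonane: x = 0.594, y = 0.149
Drum-2 feed = drum-1 vapor: z₂ = (0.4420, 0.4094, 0.1486).
Drum 2:
Newton iteration, ψ₂⁰ = 0.5:
  ψ₂ = 0.500: g = -0.0151, g' = -0.510 → ψ₂ = 0.470
Converged at ψ₂ = 0.470.
  n-hexane: x = 0.313, y = 0.588
  1-propanol: x = 0.438, y = 0.377
  n-nonane: x = 0.249, y = 0.035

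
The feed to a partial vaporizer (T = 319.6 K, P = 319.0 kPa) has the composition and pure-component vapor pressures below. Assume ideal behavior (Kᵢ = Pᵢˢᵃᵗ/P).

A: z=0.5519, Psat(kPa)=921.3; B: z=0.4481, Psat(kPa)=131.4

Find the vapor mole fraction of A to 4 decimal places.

y_A = 0.6859

Raoult's law: Kᵢ = Pᵢˢᵃᵗ/P = Pᵢˢᵃᵗ/319.0.
  K_A = 921.3/319.0 = 2.888088, K_B = 131.4/319.0 = 0.411912
Newton iteration, β⁰ = 0.36:
  β = 0.3600: g = 0.28607, g' = -0.9467 → β = 0.6622
  β = 0.6622: g = 0.03149, g' = -0.8042 → β = 0.7013
  β = 0.7013: g = -0.00015, g' = -0.8131 → β = 0.7011
Converged at β = 0.7011.
Compositions from xᵢ = zᵢ/(1+β(Kᵢ−1)), yᵢ = Kᵢxᵢ:
  A: x = 0.2375, y = 0.6859
  B: x = 0.7625, y = 0.3141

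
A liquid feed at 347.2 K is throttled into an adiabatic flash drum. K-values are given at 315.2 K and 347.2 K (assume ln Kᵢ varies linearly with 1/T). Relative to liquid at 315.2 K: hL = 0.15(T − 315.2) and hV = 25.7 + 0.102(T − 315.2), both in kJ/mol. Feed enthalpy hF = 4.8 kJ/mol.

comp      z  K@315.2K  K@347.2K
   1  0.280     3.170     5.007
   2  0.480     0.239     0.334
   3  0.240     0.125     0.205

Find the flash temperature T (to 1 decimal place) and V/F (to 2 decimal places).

Adiabatic flash: solve Rachford–Rice at each trial T, then check hF = ψ·hV(T) + (1−ψ)·hL(T).
  T = 315.2 K: K = (3.170, 0.239, 0.125), RR gives ψ = 0.019, H_out = 0.478 kJ/mol
  T = 347.2 K: K = (5.007, 0.334, 0.205), RR gives ψ = 0.215, H_out = 9.988 kJ/mol
  T = 331.2 K: K = (4.028, 0.285, 0.162), RR gives ψ = 0.132, H_out = 5.699 kJ/mol
  T = 323.2 K: K = (3.584, 0.261, 0.143), RR gives ψ = 0.081, H_out = 3.253 kJ/mol
  T = 327.2 K: K = (3.802, 0.273, 0.152), RR gives ψ = 0.108, H_out = 4.509 kJ/mol
  T = 329.2 K: K = (3.914, 0.279, 0.157), RR gives ψ = 0.120, H_out = 5.112 kJ/mol
Linear interpolation between T = 327.2 (H_out = 4.509) and T = 329.2 (H_out = 5.112) on hF = 4.8 gives T ≈ 328.2 K, at which ψ = 0.11.

T = 328.2 K, V/F = 0.11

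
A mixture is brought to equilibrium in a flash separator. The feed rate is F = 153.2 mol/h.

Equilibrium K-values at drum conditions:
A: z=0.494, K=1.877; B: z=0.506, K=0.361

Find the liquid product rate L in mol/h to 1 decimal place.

Material balance + equilibrium reduce to Σ zᵢ(Kᵢ−1)/(1+V/F(Kᵢ−1)) = 0.
Feasibility: ΣzᵢKᵢ = 1.110, Σzᵢ/Kᵢ = 1.665 — both > 1, two phases present.
Newton–Raphson from V/F = 0.68:
  V/F = 0.680: g = -0.3004, g' = -0.795 → V/F = 0.302
  V/F = 0.302: g = -0.0583, g' = -0.555 → V/F = 0.197
  V/F = 0.197: g = -0.0006, g' = -0.547 → V/F = 0.196
Converged at V/F = 0.196.
Then V = V/F·F = 0.1961·153.2 = 30.0 mol/h and L = F − V = 123.2 mol/h.

L = 123.2 mol/h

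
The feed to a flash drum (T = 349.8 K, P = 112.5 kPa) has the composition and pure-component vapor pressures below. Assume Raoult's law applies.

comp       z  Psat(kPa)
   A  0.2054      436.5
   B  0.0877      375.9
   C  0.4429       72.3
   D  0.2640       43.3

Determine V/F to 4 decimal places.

Raoult's law: Kᵢ = Pᵢˢᵃᵗ/P = Pᵢˢᵃᵗ/112.5.
  K_A = 436.5/112.5 = 3.880000, K_B = 375.9/112.5 = 3.341333, K_C = 72.3/112.5 = 0.642667, K_D = 43.3/112.5 = 0.384889
Material balance + equilibrium reduce to Σ zᵢ(Kᵢ−1)/(1+V/F(Kᵢ−1)) = 0.
g(0) = ΣzᵢKᵢ − 1 = 0.4762 and g(1) = 1 − Σzᵢ/Kᵢ = -0.4543, so a root lies in (0, 1).
Newton iteration, V/F⁰ = 0.5:
  V/F = 0.5000: g = -0.09017, g' = -0.6803 → V/F = 0.3675
  V/F = 0.3675: g = 0.00578, g' = -0.7827 → V/F = 0.3748
  V/F = 0.3748: g = 0.00003, g' = -0.7744 → V/F = 0.3749
Converged at V/F = 0.3749.

V/F = 0.3749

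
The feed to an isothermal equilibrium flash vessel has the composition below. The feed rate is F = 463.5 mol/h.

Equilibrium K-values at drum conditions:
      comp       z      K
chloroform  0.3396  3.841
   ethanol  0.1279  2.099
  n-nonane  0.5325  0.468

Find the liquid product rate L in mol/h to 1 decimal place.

Newton–Raphson from ψ = 0.5:
  ψ = 0.5000: g = 0.10336, g' = -0.8119 → ψ = 0.6273
  ψ = 0.6273: g = 0.00480, g' = -0.7477 → ψ = 0.6337
Converged at ψ = 0.6337.
Then V = ψ·F = 0.6337·463.5 = 293.7 mol/h and L = F − V = 169.8 mol/h.

L = 169.8 mol/h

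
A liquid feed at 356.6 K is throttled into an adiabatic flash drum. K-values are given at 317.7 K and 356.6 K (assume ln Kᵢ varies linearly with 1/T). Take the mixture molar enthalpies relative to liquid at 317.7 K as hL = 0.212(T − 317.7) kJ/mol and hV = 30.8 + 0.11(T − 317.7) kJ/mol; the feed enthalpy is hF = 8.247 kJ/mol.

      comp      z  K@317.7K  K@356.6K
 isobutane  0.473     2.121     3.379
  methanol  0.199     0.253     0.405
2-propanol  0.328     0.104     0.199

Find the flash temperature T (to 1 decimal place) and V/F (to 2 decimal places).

Adiabatic flash: solve Rachford–Rice at each trial T, then check hF = ψ·hV(T) + (1−ψ)·hL(T).
  T = 317.7 K: K = (2.121, 0.253, 0.104), RR gives ψ = 0.093, H_out = 2.858 kJ/mol
  T = 356.6 K: K = (3.379, 0.405, 0.199), RR gives ψ = 0.427, H_out = 19.708 kJ/mol
  T = 337.1 K: K = (2.712, 0.324, 0.146), RR gives ψ = 0.291, H_out = 12.514 kJ/mol
  T = 327.4 K: K = (2.407, 0.287, 0.124), RR gives ψ = 0.205, H_out = 8.175 kJ/mol
  T = 332.2 K: K = (2.555, 0.305, 0.135), RR gives ψ = 0.250, H_out = 10.414 kJ/mol
  T = 329.8 K: K = (2.481, 0.296, 0.129), RR gives ψ = 0.228, H_out = 9.320 kJ/mol
  T = 328.6 K: K = (2.444, 0.292, 0.127), RR gives ψ = 0.217, H_out = 8.754 kJ/mol
Linear interpolation between T = 327.4 (H_out = 8.175) and T = 328.6 (H_out = 8.754) on hF = 8.247 gives T ≈ 327.5 K, at which ψ = 0.21.

T = 327.5 K, V/F = 0.21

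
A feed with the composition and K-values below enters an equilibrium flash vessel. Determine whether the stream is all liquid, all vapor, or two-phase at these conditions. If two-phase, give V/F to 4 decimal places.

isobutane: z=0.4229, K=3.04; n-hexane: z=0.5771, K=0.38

two-phase, V/F = 0.3992

ΣzᵢKᵢ = 1.5049; Σzᵢ/Kᵢ = 1.6578.
Both exceed 1, so a two-phase solution exists.
Material balance + equilibrium reduce to Σ zᵢ(Kᵢ−1)/(1+ψ(Kᵢ−1)) = 0.
Binary case is linear: z₁(K₁−1)(1+ψ(K₂−1)) + z₂(K₂−1)(1+ψ(K₁−1)) = 0
⇒ ψ = [z₁(K₁−1)+z₂(K₂−1)] / [−(K₁−1)(K₂−1)] = 0.50491/1.26480 = 0.3992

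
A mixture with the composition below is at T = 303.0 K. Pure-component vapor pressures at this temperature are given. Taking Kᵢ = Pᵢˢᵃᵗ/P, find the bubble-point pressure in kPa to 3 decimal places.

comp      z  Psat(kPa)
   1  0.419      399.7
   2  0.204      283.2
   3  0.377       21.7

Pbub = 233.428 kPa

At the bubble point ψ → 0, so ΣzᵢKᵢ = 1 with Kᵢ = Pᵢˢᵃᵗ/P ⇒ P = ΣzᵢPᵢˢᵃᵗ.
P = 0.419·399.7 + 0.204·283.2 + 0.377·21.7 = 233.428 kPa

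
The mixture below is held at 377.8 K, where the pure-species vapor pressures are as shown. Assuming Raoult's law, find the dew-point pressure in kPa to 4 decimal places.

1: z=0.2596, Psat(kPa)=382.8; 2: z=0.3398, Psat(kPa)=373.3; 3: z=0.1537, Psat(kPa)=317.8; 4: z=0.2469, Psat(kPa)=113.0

At the dew point ψ → 1, so Σzᵢ/Kᵢ = 1 with Kᵢ = Pᵢˢᵃᵗ/P ⇒ 1/P = Σzᵢ/Pᵢˢᵃᵗ.
1/P = 0.2596/382.8 + 0.3398/373.3 + 0.1537/317.8 + 0.2469/113.0 = 0.0042570 ⇒ P = 234.9064 kPa

Pdew = 234.9064 kPa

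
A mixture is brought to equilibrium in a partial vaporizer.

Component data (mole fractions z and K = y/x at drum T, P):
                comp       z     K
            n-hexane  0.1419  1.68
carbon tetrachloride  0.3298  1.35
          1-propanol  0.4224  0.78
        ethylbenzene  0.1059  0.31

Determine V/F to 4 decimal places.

Material balance + equilibrium reduce to Σ zᵢ(Kᵢ−1)/(1+V/F(Kᵢ−1)) = 0.
Check two-phase: ΣzᵢKᵢ = 1.0459 > 1 and Σzᵢ/Kᵢ = 1.2119 > 1, so g(0) = 0.0459 > 0 and g(1) = -0.2119 < 0.
Newton–Raphson from V/F = 0.5:
  V/F = 0.5000: g = -0.04573, g' = -0.2091 → V/F = 0.2814
  V/F = 0.2814: g = -0.00366, g' = -0.1806 → V/F = 0.2611
  V/F = 0.2611: g = -0.00001, g' = -0.1793 → V/F = 0.2610
Converged at V/F = 0.2610.

V/F = 0.2610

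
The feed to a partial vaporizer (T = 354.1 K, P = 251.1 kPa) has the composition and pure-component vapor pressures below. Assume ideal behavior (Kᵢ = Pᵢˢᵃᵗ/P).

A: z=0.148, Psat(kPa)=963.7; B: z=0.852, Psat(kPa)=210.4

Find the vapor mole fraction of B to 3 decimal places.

y_B = 0.793

Raoult's law: Kᵢ = Pᵢˢᵃᵗ/P = Pᵢˢᵃᵗ/251.1.
  K_A = 963.7/251.1 = 3.83791, K_B = 210.4/251.1 = 0.83791
Rachford–Rice: g(ψ) = Σ zᵢ(Kᵢ−1)/(1+ψ(Kᵢ−1)) = 0.
Check two-phase: ΣzᵢKᵢ = 1.282 > 1 and Σzᵢ/Kᵢ = 1.055 > 1, so g(0) = 0.282 > 0 and g(1) = -0.055 < 0.
Iterate (Newton) starting at ψ = 0.61:
  ψ = 0.610: g = 0.0005, g' = -0.187 → ψ = 0.613
Converged at ψ = 0.613.
Compositions from xᵢ = zᵢ/(1+ψ(Kᵢ−1)), yᵢ = Kᵢxᵢ:
  A: x = 0.054, y = 0.207
  B: x = 0.946, y = 0.793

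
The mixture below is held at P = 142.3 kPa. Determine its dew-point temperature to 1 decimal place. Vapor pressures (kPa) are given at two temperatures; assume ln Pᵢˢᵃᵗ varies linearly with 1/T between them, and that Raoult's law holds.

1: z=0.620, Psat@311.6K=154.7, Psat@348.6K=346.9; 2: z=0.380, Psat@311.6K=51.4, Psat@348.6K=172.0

Dew-point temperature: Σzᵢ·P/Pᵢˢᵃᵗ(T) = 1. Interpolate ln Pᵢˢᵃᵗ = aᵢ + bᵢ/T.
  T = 311.6 K: ΣzᵢP/Pᵢˢᵃᵗ = 1.6223
  T = 348.6 K: ΣzᵢP/Pᵢˢᵃᵗ = 0.5687
  T = 330.1 K: ΣzᵢP/Pᵢˢᵃᵗ = 0.9283
  T = 320.9 K: ΣzᵢP/Pᵢˢᵃᵗ = 1.2139
  T = 325.5 K: ΣzᵢP/Pᵢˢᵃᵗ = 1.0592
  T = 327.8 K: ΣzᵢP/Pᵢˢᵃᵗ = 0.9911
Interpolating between 325.5 K and 327.8 K gives T ≈ 327.5 K.

T = 327.5 K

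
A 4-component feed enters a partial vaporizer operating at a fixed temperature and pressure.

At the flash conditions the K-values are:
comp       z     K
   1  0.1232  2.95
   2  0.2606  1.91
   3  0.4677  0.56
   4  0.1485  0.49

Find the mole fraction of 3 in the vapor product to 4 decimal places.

y_3 = 0.3053

Material balance + equilibrium reduce to Σ zᵢ(Kᵢ−1)/(1+V/F(Kᵢ−1)) = 0.
Feasibility: ΣzᵢKᵢ = 1.1959, Σzᵢ/Kᵢ = 1.3164 — both > 1, two phases present.
Newton iteration, V/F⁰ = 0.31:
  V/F = 0.3100: g = 0.00645, g' = -0.4892 → V/F = 0.3232
  V/F = 0.3232: g = 0.00004, g' = -0.4836 → V/F = 0.3233
Converged at V/F = 0.3233.
Compositions from xᵢ = zᵢ/(1+V/F(Kᵢ−1)), yᵢ = Kᵢxᵢ:
  1: x = 0.0756, y = 0.2229
  2: x = 0.2014, y = 0.3846
  3: x = 0.5453, y = 0.3053
  4: x = 0.1778, y = 0.0871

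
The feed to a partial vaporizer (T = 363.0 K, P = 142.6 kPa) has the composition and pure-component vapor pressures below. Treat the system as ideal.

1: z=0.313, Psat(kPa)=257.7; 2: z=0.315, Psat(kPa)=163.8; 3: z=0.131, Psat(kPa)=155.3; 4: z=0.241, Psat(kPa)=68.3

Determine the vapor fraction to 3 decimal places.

ψ = 0.766

Raoult's law: Kᵢ = Pᵢˢᵃᵗ/P = Pᵢˢᵃᵗ/142.6.
  K_1 = 257.7/142.6 = 1.80715, K_2 = 163.8/142.6 = 1.14867, K_3 = 155.3/142.6 = 1.08906, K_4 = 68.3/142.6 = 0.47896
Rachford–Rice: g(ψ) = Σ zᵢ(Kᵢ−1)/(1+ψ(Kᵢ−1)) = 0.
Check two-phase: ΣzᵢKᵢ = 1.186 > 1 and Σzᵢ/Kᵢ = 1.071 > 1, so g(0) = 0.186 > 0 and g(1) = -0.071 < 0.
Newton–Raphson from ψ = 0.53:
  ψ = 0.530: g = 0.0580, g' = -0.232 → ψ = 0.780
  ψ = 0.780: g = -0.0037, g' = -0.269 → ψ = 0.766
Converged at ψ = 0.766.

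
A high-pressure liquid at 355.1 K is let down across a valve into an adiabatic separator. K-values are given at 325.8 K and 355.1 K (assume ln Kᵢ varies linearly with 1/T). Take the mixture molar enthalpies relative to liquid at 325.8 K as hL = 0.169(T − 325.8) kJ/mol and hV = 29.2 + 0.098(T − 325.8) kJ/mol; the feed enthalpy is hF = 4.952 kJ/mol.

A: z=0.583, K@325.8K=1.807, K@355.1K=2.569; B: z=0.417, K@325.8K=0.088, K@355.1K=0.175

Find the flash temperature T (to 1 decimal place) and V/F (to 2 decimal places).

Adiabatic flash: solve Rachford–Rice at each trial T, then check hF = ψ·hV(T) + (1−ψ)·hL(T).
  T = 325.8 K: K = (1.807, 0.088), RR gives ψ = 0.123, H_out = 3.578 kJ/mol
  T = 355.1 K: K = (2.569, 0.175), RR gives ψ = 0.441, H_out = 16.909 kJ/mol
  T = 340.5 K: K = (2.172, 0.126), RR gives ψ = 0.311, H_out = 11.252 kJ/mol
  T = 333.1 K: K = (1.984, 0.106), RR gives ψ = 0.228, H_out = 7.775 kJ/mol
  T = 329.5 K: K = (1.896, 0.097), RR gives ψ = 0.180, H_out = 5.827 kJ/mol
  T = 327.6 K: K = (1.850, 0.092), RR gives ψ = 0.151, H_out = 4.708 kJ/mol
Linear interpolation between T = 327.6 (H_out = 4.708) and T = 329.5 (H_out = 5.827) on hF = 4.952 gives T ≈ 328.0 K, at which ψ = 0.16.

T = 328.0 K, V/F = 0.16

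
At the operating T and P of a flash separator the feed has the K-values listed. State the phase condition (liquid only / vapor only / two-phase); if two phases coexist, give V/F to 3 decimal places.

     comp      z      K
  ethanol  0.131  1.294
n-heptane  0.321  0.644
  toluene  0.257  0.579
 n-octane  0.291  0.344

liquid only

ΣzᵢKᵢ = 0.625; Σzᵢ/Kᵢ = 1.889.
Since ΣzᵢKᵢ < 1 the mixture is below its bubble point — single liquid phase.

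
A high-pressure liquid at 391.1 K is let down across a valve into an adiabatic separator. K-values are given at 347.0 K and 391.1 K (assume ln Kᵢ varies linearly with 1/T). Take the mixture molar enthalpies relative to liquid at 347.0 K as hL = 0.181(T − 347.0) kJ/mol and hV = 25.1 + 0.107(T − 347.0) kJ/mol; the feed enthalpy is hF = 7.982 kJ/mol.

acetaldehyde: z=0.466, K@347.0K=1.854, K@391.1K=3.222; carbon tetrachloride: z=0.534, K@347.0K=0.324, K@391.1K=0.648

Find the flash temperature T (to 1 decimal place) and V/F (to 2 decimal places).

Adiabatic flash: solve Rachford–Rice at each trial T, then check hF = ψ·hV(T) + (1−ψ)·hL(T).
  T = 347.0 K: K = (1.854, 0.324), RR gives ψ = 0.064, H_out = 1.608 kJ/mol
  T = 391.1 K: K = (3.222, 0.648), RR gives ψ = 1.000, H_out = 29.819 kJ/mol
  T = 369.1 K: K = (2.486, 0.468), RR gives ψ = 0.517, H_out = 16.130 kJ/mol
  T = 358.1 K: K = (2.158, 0.392), RR gives ψ = 0.305, H_out = 9.424 kJ/mol
  T = 352.6 K: K = (2.004, 0.357), RR gives ψ = 0.193, H_out = 5.782 kJ/mol
  T = 355.4 K: K = (2.082, 0.375), RR gives ψ = 0.252, H_out = 7.678 kJ/mol
  T = 356.8 K: K = (2.121, 0.384), RR gives ψ = 0.280, H_out = 8.592 kJ/mol
Linear interpolation between T = 355.4 (H_out = 7.678) and T = 356.8 (H_out = 8.592) on hF = 7.982 gives T ≈ 355.9 K, at which ψ = 0.26.

T = 355.9 K, V/F = 0.26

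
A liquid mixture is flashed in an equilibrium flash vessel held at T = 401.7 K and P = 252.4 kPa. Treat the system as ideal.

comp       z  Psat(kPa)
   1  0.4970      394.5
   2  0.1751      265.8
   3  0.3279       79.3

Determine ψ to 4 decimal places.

ψ = 0.2002

Raoult's law: Kᵢ = Pᵢˢᵃᵗ/P = Pᵢˢᵃᵗ/252.4.
  K_1 = 394.5/252.4 = 1.562995, K_2 = 265.8/252.4 = 1.053090, K_3 = 79.3/252.4 = 0.314184
Let ψ = V/F and solve Σ zᵢ(Kᵢ−1)/(1+ψ(Kᵢ−1)) = 0.
g(0) = ΣzᵢKᵢ − 1 = 0.0642 and g(1) = 1 − Σzᵢ/Kᵢ = -0.5279, so a root lies in (0, 1).
Iterate (Newton) starting at ψ = 0.5:
  ψ = 0.5000: g = -0.11483, g' = -0.4536 → ψ = 0.2468
  ψ = 0.2468: g = -0.01586, g' = -0.3454 → ψ = 0.2009
  ψ = 0.2009: g = -0.00025, g' = -0.3351 → ψ = 0.2002
Converged at ψ = 0.2002.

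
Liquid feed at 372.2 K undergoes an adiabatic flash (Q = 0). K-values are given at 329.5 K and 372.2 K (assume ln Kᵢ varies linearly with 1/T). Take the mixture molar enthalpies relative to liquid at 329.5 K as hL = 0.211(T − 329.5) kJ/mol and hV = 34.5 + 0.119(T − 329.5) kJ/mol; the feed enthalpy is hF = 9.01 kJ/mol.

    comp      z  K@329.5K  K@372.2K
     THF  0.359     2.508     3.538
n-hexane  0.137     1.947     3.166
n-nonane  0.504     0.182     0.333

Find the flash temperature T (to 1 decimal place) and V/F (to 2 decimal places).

Adiabatic flash: solve Rachford–Rice at each trial T, then check hF = ψ·hV(T) + (1−ψ)·hL(T).
  T = 329.5 K: K = (2.508, 1.947, 0.182), RR gives ψ = 0.231, H_out = 7.957 kJ/mol
  T = 372.2 K: K = (3.538, 3.166, 0.333), RR gives ψ = 0.536, H_out = 25.399 kJ/mol
  T = 350.9 K: K = (3.011, 2.521, 0.251), RR gives ψ = 0.392, H_out = 17.263 kJ/mol
  T = 340.2 K: K = (2.756, 2.225, 0.215), RR gives ψ = 0.316, H_out = 12.850 kJ/mol
  T = 334.9 K: K = (2.632, 2.085, 0.198), RR gives ψ = 0.275, H_out = 10.504 kJ/mol
  T = 332.2 K: K = (2.570, 2.015, 0.190), RR gives ψ = 0.254, H_out = 9.253 kJ/mol
  T = 330.9 K: K = (2.540, 1.982, 0.186), RR gives ψ = 0.243, H_out = 8.635 kJ/mol
Linear interpolation between T = 330.9 (H_out = 8.635) and T = 332.2 (H_out = 9.253) on hF = 9.01 gives T ≈ 331.7 K, at which ψ = 0.25.

T = 331.7 K, V/F = 0.25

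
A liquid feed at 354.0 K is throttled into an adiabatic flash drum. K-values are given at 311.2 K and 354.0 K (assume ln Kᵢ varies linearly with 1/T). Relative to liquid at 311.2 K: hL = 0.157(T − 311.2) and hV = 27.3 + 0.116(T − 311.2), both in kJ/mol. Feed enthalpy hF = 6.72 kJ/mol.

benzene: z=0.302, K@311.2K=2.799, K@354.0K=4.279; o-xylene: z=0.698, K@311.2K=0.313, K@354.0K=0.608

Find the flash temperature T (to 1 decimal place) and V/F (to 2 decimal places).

T = 323.8 K, V/F = 0.18

Adiabatic flash: solve Rachford–Rice at each trial T, then check hF = ψ·hV(T) + (1−ψ)·hL(T).
  T = 311.2 K: K = (2.799, 0.313), RR gives ψ = 0.052, H_out = 1.409 kJ/mol
  T = 354.0 K: K = (4.279, 0.608), RR gives ψ = 0.558, H_out = 20.962 kJ/mol
  T = 332.6 K: K = (3.508, 0.446), RR gives ψ = 0.267, H_out = 10.402 kJ/mol
  T = 321.9 K: K = (3.145, 0.376), RR gives ψ = 0.158, H_out = 5.934 kJ/mol
  T = 327.2 K: K = (3.323, 0.409), RR gives ψ = 0.211, H_out = 8.132 kJ/mol
  T = 324.5 K: K = (3.232, 0.392), RR gives ψ = 0.184, H_out = 7.011 kJ/mol
  T = 323.2 K: K = (3.189, 0.384), RR gives ψ = 0.171, H_out = 6.473 kJ/mol
Linear interpolation between T = 323.2 (H_out = 6.473) and T = 324.5 (H_out = 7.011) on hF = 6.72 gives T ≈ 323.8 K, at which ψ = 0.18.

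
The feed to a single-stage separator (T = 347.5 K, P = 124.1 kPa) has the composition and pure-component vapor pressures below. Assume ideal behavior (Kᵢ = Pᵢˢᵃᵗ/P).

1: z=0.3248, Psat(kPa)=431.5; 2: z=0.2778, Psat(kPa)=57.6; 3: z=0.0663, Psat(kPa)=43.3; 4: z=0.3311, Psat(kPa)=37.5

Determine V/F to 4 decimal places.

V/F = 0.2444

Raoult's law: Kᵢ = Pᵢˢᵃᵗ/P = Pᵢˢᵃᵗ/124.1.
  K_1 = 431.5/124.1 = 3.477035, K_2 = 57.6/124.1 = 0.464142, K_3 = 43.3/124.1 = 0.348912, K_4 = 37.5/124.1 = 0.302176
Iterate (Newton) starting at V/F = 0.66:
  V/F = 0.6600: g = -0.42898, g' = -1.1185 → V/F = 0.2765
  V/F = 0.2765: g = -0.03615, g' = -1.1013 → V/F = 0.2436
  V/F = 0.2436: g = 0.00084, g' = -1.1543 → V/F = 0.2444
Converged at V/F = 0.2444.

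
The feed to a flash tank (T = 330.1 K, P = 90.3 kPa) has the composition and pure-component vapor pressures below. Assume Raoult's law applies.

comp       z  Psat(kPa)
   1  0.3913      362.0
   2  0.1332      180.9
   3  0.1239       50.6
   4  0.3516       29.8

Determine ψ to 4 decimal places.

Raoult's law: Kᵢ = Pᵢˢᵃᵗ/P = Pᵢˢᵃᵗ/90.3.
  K_1 = 362.0/90.3 = 4.008859, K_2 = 180.9/90.3 = 2.003322, K_3 = 50.6/90.3 = 0.560354, K_4 = 29.8/90.3 = 0.330011
Let ψ = V/F and solve Σ zᵢ(Kᵢ−1)/(1+ψ(Kᵢ−1)) = 0.
Feasibility: ΣzᵢKᵢ = 2.0210, Σzᵢ/Kᵢ = 1.4506 — both > 1, two phases present.
Newton–Raphson from ψ = 0.5:
  ψ = 0.5000: g = 0.13506, g' = -1.0205 → ψ = 0.6323
  ψ = 0.6323: g = 0.00321, g' = -0.9918 → ψ = 0.6356
Converged at ψ = 0.6356.

ψ = 0.6356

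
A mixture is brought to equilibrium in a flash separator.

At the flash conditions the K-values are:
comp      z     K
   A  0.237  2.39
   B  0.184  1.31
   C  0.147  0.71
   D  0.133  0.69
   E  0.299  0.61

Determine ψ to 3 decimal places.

ψ = 0.501

Newton–Raphson from ψ = 0.33:
  ψ = 0.330: g = 0.0507, g' = -0.321 → ψ = 0.488
  ψ = 0.488: g = 0.0036, g' = -0.280 → ψ = 0.501
Converged at ψ = 0.501.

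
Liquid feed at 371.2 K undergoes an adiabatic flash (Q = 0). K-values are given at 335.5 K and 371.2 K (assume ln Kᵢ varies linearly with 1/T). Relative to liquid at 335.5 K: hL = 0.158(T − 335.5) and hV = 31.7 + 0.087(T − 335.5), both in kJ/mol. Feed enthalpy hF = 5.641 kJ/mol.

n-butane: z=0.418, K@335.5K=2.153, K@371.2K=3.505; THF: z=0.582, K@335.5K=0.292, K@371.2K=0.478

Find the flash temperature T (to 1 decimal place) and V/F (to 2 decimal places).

T = 339.8 K, V/F = 0.16

Adiabatic flash: solve Rachford–Rice at each trial T, then check hF = ψ·hV(T) + (1−ψ)·hL(T).
  T = 335.5 K: K = (2.153, 0.292), RR gives ψ = 0.086, H_out = 2.714 kJ/mol
  T = 371.2 K: K = (3.505, 0.478), RR gives ψ = 0.568, H_out = 22.219 kJ/mol
  T = 353.4 K: K = (2.783, 0.379), RR gives ψ = 0.346, H_out = 13.362 kJ/mol
  T = 344.4 K: K = (2.454, 0.333), RR gives ψ = 0.227, H_out = 8.452 kJ/mol
  T = 339.9 K: K = (2.299, 0.312), RR gives ψ = 0.160, H_out = 5.703 kJ/mol
  T = 337.7 K: K = (2.225, 0.302), RR gives ψ = 0.124, H_out = 4.252 kJ/mol
Linear interpolation between T = 337.7 (H_out = 4.252) and T = 339.9 (H_out = 5.703) on hF = 5.641 gives T ≈ 339.8 K, at which ψ = 0.16.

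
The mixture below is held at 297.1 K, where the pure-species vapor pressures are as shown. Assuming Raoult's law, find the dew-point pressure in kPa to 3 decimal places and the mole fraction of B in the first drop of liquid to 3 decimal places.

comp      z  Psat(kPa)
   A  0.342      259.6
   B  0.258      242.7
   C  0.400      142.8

Pdew = 192.992 kPa, x_B = 0.205

At the dew point ψ → 1, so Σzᵢ/Kᵢ = 1 with Kᵢ = Pᵢˢᵃᵗ/P ⇒ 1/P = Σzᵢ/Pᵢˢᵃᵗ.
1/P = 0.342/259.6 + 0.258/242.7 + 0.400/142.8 = 0.005182 ⇒ P = 192.992 kPa
xᵢ = zᵢP/Pᵢˢᵃᵗ ⇒ x_B = 0.258·192.992/242.7 = 0.205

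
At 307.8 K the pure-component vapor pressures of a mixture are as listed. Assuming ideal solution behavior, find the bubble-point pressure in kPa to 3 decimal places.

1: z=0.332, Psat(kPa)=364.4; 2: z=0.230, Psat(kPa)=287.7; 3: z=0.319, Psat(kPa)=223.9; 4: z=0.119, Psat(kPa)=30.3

Pbub = 262.182 kPa

At the bubble point ψ → 0, so ΣzᵢKᵢ = 1 with Kᵢ = Pᵢˢᵃᵗ/P ⇒ P = ΣzᵢPᵢˢᵃᵗ.
P = 0.332·364.4 + 0.230·287.7 + 0.319·223.9 + 0.119·30.3 = 262.182 kPa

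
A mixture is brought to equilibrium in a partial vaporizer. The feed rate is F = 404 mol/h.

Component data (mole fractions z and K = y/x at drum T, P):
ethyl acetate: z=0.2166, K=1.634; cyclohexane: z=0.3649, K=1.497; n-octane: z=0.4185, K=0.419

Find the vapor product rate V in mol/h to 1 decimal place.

Let β = V/F and solve Σ zᵢ(Kᵢ−1)/(1+β(Kᵢ−1)) = 0.
Feasibility: ΣzᵢKᵢ = 1.0755, Σzᵢ/Kᵢ = 1.3751 — both > 1, two phases present.
Newton–Raphson from β = 0.36:
  β = 0.3600: g = -0.04182, g' = -0.3484 → β = 0.2400
  β = 0.2400: g = -0.00132, g' = -0.3283 → β = 0.2359
Converged at β = 0.2359.
Then V = β·F = 0.2359·404 = 95.3 mol/h and L = F − V = 308.7 mol/h.

V = 95.3 mol/h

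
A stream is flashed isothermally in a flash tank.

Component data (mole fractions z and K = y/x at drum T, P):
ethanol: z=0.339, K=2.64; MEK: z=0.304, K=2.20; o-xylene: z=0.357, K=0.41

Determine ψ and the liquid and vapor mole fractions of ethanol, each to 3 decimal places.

Newton–Raphson from ψ = 0.5:
  ψ = 0.500: g = 0.2347, g' = -0.696 → ψ = 0.837
Converged at ψ = 0.837.
Compositions from xᵢ = zᵢ/(1+ψ(Kᵢ−1)), yᵢ = Kᵢxᵢ:
  ethanol: x = 0.143, y = 0.377
  MEK: x = 0.152, y = 0.334
  o-xylene: x = 0.706, y = 0.289

ψ = 0.837, x_ethanol = 0.143, y_ethanol = 0.377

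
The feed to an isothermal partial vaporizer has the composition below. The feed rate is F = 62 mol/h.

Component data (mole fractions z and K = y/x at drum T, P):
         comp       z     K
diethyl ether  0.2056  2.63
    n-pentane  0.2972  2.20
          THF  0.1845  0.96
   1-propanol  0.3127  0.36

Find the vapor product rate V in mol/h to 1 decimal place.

Newton iteration, β⁰ = 0.5:
  β = 0.5000: g = 0.10571, g' = -0.6103 → β = 0.6732
  β = 0.6732: g = -0.00215, g' = -0.6508 → β = 0.6699
Converged at β = 0.6699.
Then V = β·F = 0.6699·62 = 41.5 mol/h and L = F − V = 20.5 mol/h.

V = 41.5 mol/h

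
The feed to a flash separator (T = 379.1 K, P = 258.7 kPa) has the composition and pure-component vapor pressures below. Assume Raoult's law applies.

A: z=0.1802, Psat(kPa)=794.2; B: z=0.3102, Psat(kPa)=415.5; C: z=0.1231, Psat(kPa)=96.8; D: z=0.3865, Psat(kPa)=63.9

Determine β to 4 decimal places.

Raoult's law: Kᵢ = Pᵢˢᵃᵗ/P = Pᵢˢᵃᵗ/258.7.
  K_A = 794.2/258.7 = 3.069965, K_B = 415.5/258.7 = 1.606107, K_C = 96.8/258.7 = 0.374179, K_D = 63.9/258.7 = 0.247004
Let β = V/F and solve Σ zᵢ(Kᵢ−1)/(1+β(Kᵢ−1)) = 0.
Check two-phase: ΣzᵢKᵢ = 1.1930 > 1 and Σzᵢ/Kᵢ = 2.1456 > 1, so g(0) = 0.1930 > 0 and g(1) = -1.1456 < 0.
Iterate (Newton) starting at β = 0.5:
  β = 0.5000: g = -0.25131, g' = -0.9194 → β = 0.2267
  β = 0.2267: g = -0.02151, g' = -0.8299 → β = 0.2007
  β = 0.2007: g = 0.00016, g' = -0.8431 → β = 0.2009
Converged at β = 0.2009.

β = 0.2009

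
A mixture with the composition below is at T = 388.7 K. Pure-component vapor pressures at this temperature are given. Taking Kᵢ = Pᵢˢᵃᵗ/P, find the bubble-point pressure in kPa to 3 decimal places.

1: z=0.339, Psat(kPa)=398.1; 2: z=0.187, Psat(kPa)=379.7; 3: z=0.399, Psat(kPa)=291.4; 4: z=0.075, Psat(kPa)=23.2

At the bubble point ψ → 0, so ΣzᵢKᵢ = 1 with Kᵢ = Pᵢˢᵃᵗ/P ⇒ P = ΣzᵢPᵢˢᵃᵗ.
P = 0.339·398.1 + 0.187·379.7 + 0.399·291.4 + 0.075·23.2 = 323.968 kPa

Pbub = 323.968 kPa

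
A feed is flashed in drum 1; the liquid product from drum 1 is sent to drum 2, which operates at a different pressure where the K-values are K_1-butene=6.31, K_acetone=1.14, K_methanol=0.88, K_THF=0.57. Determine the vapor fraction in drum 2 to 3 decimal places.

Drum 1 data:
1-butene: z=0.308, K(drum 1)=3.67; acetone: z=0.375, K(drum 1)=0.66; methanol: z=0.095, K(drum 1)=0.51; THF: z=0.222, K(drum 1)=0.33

V/F (drum 2) = 0.786

Drum 1:
Newton–Raphson from ψ₁ = 0.53:
  ψ₁ = 0.530: g = -0.1085, g' = -0.722 → ψ₁ = 0.380
  ψ₁ = 0.380: g = 0.0053, g' = -0.812 → ψ₁ = 0.386
Converged at ψ₁ = 0.386.
Drum-1 compositions:
  1-butene: x = 0.152, y = 0.556
  acetone: x = 0.432, y = 0.285
  methanol: x = 0.117, y = 0.060
  THF: x = 0.300, y = 0.099
Drum-2 feed = drum-1 liquid: z₂ = (0.1516, 0.4317, 0.1172, 0.2995).
Drum 2:
Newton–Raphson from ψ₂ = 0.5:
  ψ₂ = 0.500: g = 0.0978, g' = -0.419 → ψ₂ = 0.733
  ψ₂ = 0.733: g = 0.0159, g' = -0.306 → ψ₂ = 0.785
  ψ₂ = 0.785: g = 0.0003, g' = -0.295 → ψ₂ = 0.786
Converged at ψ₂ = 0.786.
  1-butene: x = 0.029, y = 0.185
  acetone: x = 0.389, y = 0.443
  methanol: x = 0.129, y = 0.114
  THF: x = 0.452, y = 0.258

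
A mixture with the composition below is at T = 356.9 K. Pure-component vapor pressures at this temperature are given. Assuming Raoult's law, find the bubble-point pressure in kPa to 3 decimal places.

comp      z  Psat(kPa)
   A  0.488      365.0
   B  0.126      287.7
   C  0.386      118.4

At the bubble point ψ → 0, so ΣzᵢKᵢ = 1 with Kᵢ = Pᵢˢᵃᵗ/P ⇒ P = ΣzᵢPᵢˢᵃᵗ.
P = 0.488·365.0 + 0.126·287.7 + 0.386·118.4 = 260.073 kPa

Pbub = 260.073 kPa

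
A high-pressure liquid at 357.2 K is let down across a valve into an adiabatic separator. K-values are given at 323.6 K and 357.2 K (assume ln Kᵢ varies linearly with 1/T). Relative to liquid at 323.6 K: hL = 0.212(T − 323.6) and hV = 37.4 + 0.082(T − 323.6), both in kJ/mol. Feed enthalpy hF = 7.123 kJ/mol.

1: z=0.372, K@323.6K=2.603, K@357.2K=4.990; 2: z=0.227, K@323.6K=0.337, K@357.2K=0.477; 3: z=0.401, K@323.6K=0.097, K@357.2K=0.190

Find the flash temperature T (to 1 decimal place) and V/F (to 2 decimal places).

T = 330.6 K, V/F = 0.15

Adiabatic flash: solve Rachford–Rice at each trial T, then check hF = ψ·hV(T) + (1−ψ)·hL(T).
  T = 323.6 K: K = (2.603, 0.337, 0.097), RR gives ψ = 0.063, H_out = 2.374 kJ/mol
  T = 357.2 K: K = (4.990, 0.477, 0.190), RR gives ψ = 0.363, H_out = 19.106 kJ/mol
  T = 340.4 K: K = (3.662, 0.404, 0.138), RR gives ψ = 0.247, H_out = 12.256 kJ/mol
  T = 332.0 K: K = (3.101, 0.370, 0.116), RR gives ψ = 0.169, H_out = 7.919 kJ/mol
  T = 327.8 K: K = (2.844, 0.353, 0.106), RR gives ψ = 0.121, H_out = 5.345 kJ/mol
  T = 329.9 K: K = (2.971, 0.362, 0.111), RR gives ψ = 0.146, H_out = 6.674 kJ/mol
  T = 330.9 K: K = (3.032, 0.366, 0.114), RR gives ψ = 0.157, H_out = 7.277 kJ/mol
Linear interpolation between T = 329.9 (H_out = 6.674) and T = 330.9 (H_out = 7.277) on hF = 7.123 gives T ≈ 330.6 K, at which ψ = 0.15.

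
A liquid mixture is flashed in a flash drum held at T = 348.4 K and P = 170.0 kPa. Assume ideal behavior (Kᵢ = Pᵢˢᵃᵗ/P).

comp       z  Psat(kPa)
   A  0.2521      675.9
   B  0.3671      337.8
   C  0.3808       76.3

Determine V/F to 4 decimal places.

Raoult's law: Kᵢ = Pᵢˢᵃᵗ/P = Pᵢˢᵃᵗ/170.0.
  K_A = 675.9/170.0 = 3.975882, K_B = 337.8/170.0 = 1.987059, K_C = 76.3/170.0 = 0.448824
Rachford–Rice: g(V/F) = Σ zᵢ(Kᵢ−1)/(1+V/F(Kᵢ−1)) = 0.
Check two-phase: ΣzᵢKᵢ = 1.9027 > 1 and Σzᵢ/Kᵢ = 1.0966 > 1, so g(0) = 0.9027 > 0 and g(1) = -0.0966 < 0.
Newton iteration, V/F⁰ = 0.35:
  V/F = 0.3500: g = 0.37673, g' = -0.9108 → V/F = 0.7636
  V/F = 0.7636: g = 0.07344, g' = -0.6697 → V/F = 0.8733
  V/F = 0.8733: g = -0.00159, g' = -0.7056 → V/F = 0.8710
Converged at V/F = 0.8710.

V/F = 0.8710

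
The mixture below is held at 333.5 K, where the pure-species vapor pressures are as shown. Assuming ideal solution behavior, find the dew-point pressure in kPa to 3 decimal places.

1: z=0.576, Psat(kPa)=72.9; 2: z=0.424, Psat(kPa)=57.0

Pdew = 65.190 kPa

At the dew point ψ → 1, so Σzᵢ/Kᵢ = 1 with Kᵢ = Pᵢˢᵃᵗ/P ⇒ 1/P = Σzᵢ/Pᵢˢᵃᵗ.
1/P = 0.576/72.9 + 0.424/57.0 = 0.015340 ⇒ P = 65.190 kPa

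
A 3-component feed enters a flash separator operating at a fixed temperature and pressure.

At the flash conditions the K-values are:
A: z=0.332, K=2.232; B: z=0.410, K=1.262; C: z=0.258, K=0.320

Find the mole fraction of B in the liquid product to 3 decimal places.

x_B = 0.350

Iterate (Newton) starting at ψ = 0.5:
  ψ = 0.500: g = 0.0823, g' = -0.489 → ψ = 0.668
  ψ = 0.668: g = -0.0058, g' = -0.573 → ψ = 0.658
Converged at ψ = 0.658.
Compositions from xᵢ = zᵢ/(1+ψ(Kᵢ−1)), yᵢ = Kᵢxᵢ:
  A: x = 0.183, y = 0.409
  B: x = 0.350, y = 0.441
  C: x = 0.467, y = 0.149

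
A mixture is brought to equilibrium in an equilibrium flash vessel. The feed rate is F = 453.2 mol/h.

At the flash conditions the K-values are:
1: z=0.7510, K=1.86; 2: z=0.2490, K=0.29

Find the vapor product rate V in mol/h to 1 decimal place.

Binary case is linear: z₁(K₁−1)(1+V/F(K₂−1)) + z₂(K₂−1)(1+V/F(K₁−1)) = 0
⇒ V/F = [z₁(K₁−1)+z₂(K₂−1)] / [−(K₁−1)(K₂−1)] = 0.46907/0.61060 = 0.7682
Then V = V/F·F = 0.7682·453.2 = 348.2 mol/h and L = F − V = 105.0 mol/h.

V = 348.2 mol/h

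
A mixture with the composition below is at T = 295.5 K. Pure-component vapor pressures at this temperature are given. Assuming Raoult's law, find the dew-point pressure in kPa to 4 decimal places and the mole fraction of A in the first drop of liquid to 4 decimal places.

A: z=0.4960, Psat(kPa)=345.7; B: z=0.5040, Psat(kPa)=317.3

At the dew point ψ → 1, so Σzᵢ/Kᵢ = 1 with Kᵢ = Pᵢˢᵃᵗ/P ⇒ 1/P = Σzᵢ/Pᵢˢᵃᵗ.
1/P = 0.4960/345.7 + 0.5040/317.3 = 0.0030232 ⇒ P = 330.7784 kPa
xᵢ = zᵢP/Pᵢˢᵃᵗ ⇒ x_A = 0.4960·330.7784/345.7 = 0.4746

Pdew = 330.7784 kPa, x_A = 0.4746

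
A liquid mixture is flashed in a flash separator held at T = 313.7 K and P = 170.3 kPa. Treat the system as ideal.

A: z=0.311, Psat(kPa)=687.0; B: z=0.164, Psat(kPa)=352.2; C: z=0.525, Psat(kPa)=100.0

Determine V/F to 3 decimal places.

Raoult's law: Kᵢ = Pᵢˢᵃᵗ/P = Pᵢˢᵃᵗ/170.3.
  K_A = 687.0/170.3 = 4.03406, K_B = 352.2/170.3 = 2.06812, K_C = 100.0/170.3 = 0.58720
Rachford–Rice: g(V/F) = Σ zᵢ(Kᵢ−1)/(1+V/F(Kᵢ−1)) = 0.
Feasibility: ΣzᵢKᵢ = 1.902, Σzᵢ/Kᵢ = 1.050 — both > 1, two phases present.
Newton iteration, V/F⁰ = 0.41:
  V/F = 0.410: g = 0.2815, g' = -0.789 → V/F = 0.767
  V/F = 0.767: g = 0.0628, g' = -0.507 → V/F = 0.891
  V/F = 0.891: g = 0.0018, g' = -0.482 → V/F = 0.895
Converged at V/F = 0.895.

V/F = 0.895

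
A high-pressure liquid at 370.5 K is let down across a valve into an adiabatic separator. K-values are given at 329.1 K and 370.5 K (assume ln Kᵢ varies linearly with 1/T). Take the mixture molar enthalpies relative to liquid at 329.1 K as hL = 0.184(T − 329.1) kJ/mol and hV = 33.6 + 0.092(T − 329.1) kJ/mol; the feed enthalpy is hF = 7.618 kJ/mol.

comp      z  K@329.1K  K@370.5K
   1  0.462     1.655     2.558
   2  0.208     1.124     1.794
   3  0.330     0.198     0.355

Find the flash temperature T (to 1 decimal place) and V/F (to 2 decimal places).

Adiabatic flash: solve Rachford–Rice at each trial T, then check hF = ψ·hV(T) + (1−ψ)·hL(T).
  T = 329.1 K: K = (1.655, 1.124, 0.198), RR gives ψ = 0.150, H_out = 5.041 kJ/mol
  T = 370.5 K: K = (2.558, 1.794, 0.355), RR gives ψ = 0.778, H_out = 30.803 kJ/mol
  T = 349.8 K: K = (2.084, 1.440, 0.270), RR gives ψ = 0.529, H_out = 20.570 kJ/mol
  T = 339.5 K: K = (1.865, 1.278, 0.232), RR gives ψ = 0.372, H_out = 14.062 kJ/mol
  T = 334.3 K: K = (1.758, 1.200, 0.215), RR gives ψ = 0.273, H_out = 9.988 kJ/mol
  T = 331.7 K: K = (1.706, 1.161, 0.206), RR gives ψ = 0.215, H_out = 7.647 kJ/mol
  T = 330.4 K: K = (1.681, 1.143, 0.202), RR gives ψ = 0.183, H_out = 6.380 kJ/mol
Linear interpolation between T = 330.4 (H_out = 6.380) and T = 331.7 (H_out = 7.647) on hF = 7.618 gives T ≈ 331.7 K, at which ψ = 0.21.

T = 331.7 K, V/F = 0.21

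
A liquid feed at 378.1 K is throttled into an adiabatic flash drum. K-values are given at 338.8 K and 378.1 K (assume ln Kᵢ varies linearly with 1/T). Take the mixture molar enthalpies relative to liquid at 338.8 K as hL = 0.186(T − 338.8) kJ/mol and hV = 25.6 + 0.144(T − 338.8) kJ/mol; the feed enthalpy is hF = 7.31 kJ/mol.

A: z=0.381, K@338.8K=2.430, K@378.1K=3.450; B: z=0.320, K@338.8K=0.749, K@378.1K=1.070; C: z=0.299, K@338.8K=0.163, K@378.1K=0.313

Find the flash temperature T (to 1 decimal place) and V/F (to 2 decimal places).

T = 340.8 K, V/F = 0.27

Adiabatic flash: solve Rachford–Rice at each trial T, then check hF = ψ·hV(T) + (1−ψ)·hL(T).
  T = 338.8 K: K = (2.430, 0.749, 0.163), RR gives ψ = 0.249, H_out = 6.373 kJ/mol
  T = 378.1 K: K = (3.450, 1.070, 0.313), RR gives ψ = 0.663, H_out = 23.184 kJ/mol
  T = 358.5 K: K = (2.925, 0.904, 0.230), RR gives ψ = 0.461, H_out = 15.076 kJ/mol
  T = 348.6 K: K = (2.672, 0.825, 0.194), RR gives ψ = 0.358, H_out = 10.846 kJ/mol
  T = 343.7 K: K = (2.550, 0.787, 0.178), RR gives ψ = 0.305, H_out = 8.656 kJ/mol
  T = 341.2 K: K = (2.488, 0.767, 0.170), RR gives ψ = 0.277, H_out = 7.505 kJ/mol
Linear interpolation between T = 338.8 (H_out = 6.373) and T = 341.2 (H_out = 7.505) on hF = 7.31 gives T ≈ 340.8 K, at which ψ = 0.27.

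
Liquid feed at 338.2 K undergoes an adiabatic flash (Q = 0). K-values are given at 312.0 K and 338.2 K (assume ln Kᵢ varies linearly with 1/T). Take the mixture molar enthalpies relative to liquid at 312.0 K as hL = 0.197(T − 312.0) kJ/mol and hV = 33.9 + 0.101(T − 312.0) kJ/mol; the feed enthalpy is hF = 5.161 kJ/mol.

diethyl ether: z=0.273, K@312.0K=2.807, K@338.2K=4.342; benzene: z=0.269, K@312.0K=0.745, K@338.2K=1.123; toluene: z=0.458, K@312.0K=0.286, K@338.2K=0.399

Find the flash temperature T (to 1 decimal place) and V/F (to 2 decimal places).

T = 314.6 K, V/F = 0.14

Adiabatic flash: solve Rachford–Rice at each trial T, then check hF = ψ·hV(T) + (1−ψ)·hL(T).
  T = 312.0 K: K = (2.807, 0.745, 0.286), RR gives ψ = 0.095, H_out = 3.218 kJ/mol
  T = 338.2 K: K = (4.342, 1.123, 0.399), RR gives ψ = 0.473, H_out = 20.015 kJ/mol
  T = 325.1 K: K = (3.522, 0.922, 0.340), RR gives ψ = 0.293, H_out = 12.139 kJ/mol
  T = 318.6 K: K = (3.154, 0.831, 0.313), RR gives ψ = 0.199, H_out = 7.921 kJ/mol
  T = 315.3 K: K = (2.977, 0.787, 0.299), RR gives ψ = 0.148, H_out = 5.637 kJ/mol
  T = 313.6 K: K = (2.889, 0.765, 0.292), RR gives ψ = 0.121, H_out = 4.410 kJ/mol
Linear interpolation between T = 313.6 (H_out = 4.410) and T = 315.3 (H_out = 5.637) on hF = 5.161 gives T ≈ 314.6 K, at which ψ = 0.14.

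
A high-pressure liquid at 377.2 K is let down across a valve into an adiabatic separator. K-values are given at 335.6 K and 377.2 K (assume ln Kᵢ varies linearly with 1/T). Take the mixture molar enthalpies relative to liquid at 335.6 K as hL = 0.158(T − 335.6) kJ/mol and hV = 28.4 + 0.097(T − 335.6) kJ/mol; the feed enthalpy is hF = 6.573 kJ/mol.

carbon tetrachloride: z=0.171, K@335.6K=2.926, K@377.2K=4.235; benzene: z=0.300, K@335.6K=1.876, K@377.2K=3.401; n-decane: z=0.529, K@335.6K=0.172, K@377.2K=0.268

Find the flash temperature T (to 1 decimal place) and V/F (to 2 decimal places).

T = 341.6 K, V/F = 0.20

Adiabatic flash: solve Rachford–Rice at each trial T, then check hF = ψ·hV(T) + (1−ψ)·hL(T).
  T = 335.6 K: K = (2.926, 1.876, 0.172), RR gives ψ = 0.138, H_out = 3.923 kJ/mol
  T = 377.2 K: K = (4.235, 3.401, 0.268), RR gives ψ = 0.446, H_out = 18.095 kJ/mol
  T = 356.4 K: K = (3.558, 2.570, 0.217), RR gives ψ = 0.321, H_out = 12.009 kJ/mol
  T = 346.0 K: K = (3.236, 2.206, 0.194), RR gives ψ = 0.241, H_out = 8.329 kJ/mol
  T = 340.8 K: K = (3.080, 2.037, 0.183), RR gives ψ = 0.193, H_out = 6.236 kJ/mol
  T = 343.4 K: K = (3.158, 2.121, 0.188), RR gives ψ = 0.218, H_out = 7.307 kJ/mol
  T = 342.1 K: K = (3.118, 2.078, 0.186), RR gives ψ = 0.205, H_out = 6.778 kJ/mol
Linear interpolation between T = 340.8 (H_out = 6.236) and T = 342.1 (H_out = 6.778) on hF = 6.573 gives T ≈ 341.6 K, at which ψ = 0.20.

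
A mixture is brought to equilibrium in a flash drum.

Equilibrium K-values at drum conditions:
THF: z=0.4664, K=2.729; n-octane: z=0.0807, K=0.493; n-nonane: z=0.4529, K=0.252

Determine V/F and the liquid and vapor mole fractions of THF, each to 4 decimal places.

Material balance + equilibrium reduce to Σ zᵢ(Kᵢ−1)/(1+V/F(Kᵢ−1)) = 0.
Feasibility: ΣzᵢKᵢ = 1.4267, Σzᵢ/Kᵢ = 2.1318 — both > 1, two phases present.
Newton–Raphson from V/F = 0.57:
  V/F = 0.5700: g = -0.24196, g' = -1.1648 → V/F = 0.3623
  V/F = 0.3623: g = -0.01897, g' = -1.0350 → V/F = 0.3439
  V/F = 0.3439: g = 0.00002, g' = -1.0381 → V/F = 0.3440
Converged at V/F = 0.3440.
Compositions from xᵢ = zᵢ/(1+V/F(Kᵢ−1)), yᵢ = Kᵢxᵢ:
  THF: x = 0.2925, y = 0.7981
  n-octane: x = 0.0977, y = 0.0482
  n-nonane: x = 0.6098, y = 0.1537

V/F = 0.3440, x_THF = 0.2925, y_THF = 0.7981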